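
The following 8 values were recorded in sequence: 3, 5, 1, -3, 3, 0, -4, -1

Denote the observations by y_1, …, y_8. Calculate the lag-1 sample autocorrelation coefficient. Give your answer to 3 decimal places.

Mean ȳ = (3 + 5 + 1 − 3 + 3 + 0 − 4 − 1)/8 = 0.5000
Σ(y_t−ȳ)(y_{t+1}−ȳ) = (11.2500) + (2.2500) + (-1.7500) + (-8.7500) + (-1.2500) + (2.2500) + (6.7500) = 10.7500
Denominator Σ(y_t−ȳ)² = 68.0000
r_1 = 10.7500 / 68.0000 = 0.158

0.158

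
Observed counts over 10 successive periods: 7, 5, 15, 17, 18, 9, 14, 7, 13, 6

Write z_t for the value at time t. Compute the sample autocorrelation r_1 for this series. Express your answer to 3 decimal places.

0.071

Mean z̄ = (7 + 5 + 15 + 17 + 18 + 9 + 14 + 7 + 13 + 6)/10 = 11.1000
Numerator Σ_{t=1}^{9}(z_t−z̄)(z_{t+1}−z̄) = 14.9900
Denominator Σ(z_t−z̄)² = 210.9000
r_1 = 14.9900 / 210.9000 = 0.071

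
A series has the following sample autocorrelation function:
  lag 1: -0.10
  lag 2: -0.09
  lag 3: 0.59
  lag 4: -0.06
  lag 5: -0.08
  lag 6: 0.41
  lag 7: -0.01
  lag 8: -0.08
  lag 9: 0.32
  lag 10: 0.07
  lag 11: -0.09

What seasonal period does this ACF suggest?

3

The largest autocorrelation is r_3 = 0.59, with weaker echoes at lags 6 (0.41) and 9 (0.32); the remaining lags stay at or below 0.07.
The dominant spike at lag 3 indicates a seasonal period of 3.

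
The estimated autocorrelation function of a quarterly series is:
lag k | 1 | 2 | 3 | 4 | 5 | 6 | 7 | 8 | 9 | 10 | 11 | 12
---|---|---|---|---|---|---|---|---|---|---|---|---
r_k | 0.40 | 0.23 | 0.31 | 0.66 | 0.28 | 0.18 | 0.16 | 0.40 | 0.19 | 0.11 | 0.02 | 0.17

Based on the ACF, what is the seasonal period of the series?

The largest autocorrelation is r_4 = 0.66; the remaining lags stay at or below 0.40. The elevated value at lag 1 (0.40), dropping to 0.23 at lag 2, reflects decaying short-term dependence rather than seasonality.
The dominant spike at lag 4 indicates a seasonal period of 4.

4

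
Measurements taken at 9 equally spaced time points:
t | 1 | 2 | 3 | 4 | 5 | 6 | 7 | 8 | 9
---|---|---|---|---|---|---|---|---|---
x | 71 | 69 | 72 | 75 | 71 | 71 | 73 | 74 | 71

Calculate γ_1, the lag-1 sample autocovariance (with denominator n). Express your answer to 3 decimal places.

0.011

Mean x̄ = (71 + 69 + 72 + 75 + 71 + 71 + 73 + 74 + 71)/9 = 71.8889
Σ_{t=1}^{8}(x_t−x̄)(x_{t+1}−x̄) = 0.0988
γ_1 = 0.0988 / 9 = 0.011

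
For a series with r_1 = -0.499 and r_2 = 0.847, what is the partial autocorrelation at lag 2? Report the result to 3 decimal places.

0.796

φ_{22} = (r_2 − r_1²) / (1 − r_1²)
r_1² = (-0.499)² = 0.249001
Numerator = 0.847 − 0.2490 = 0.5980; denominator = 1 − 0.2490 = 0.7510
φ_{22} = 0.5980 / 0.7510 = 0.796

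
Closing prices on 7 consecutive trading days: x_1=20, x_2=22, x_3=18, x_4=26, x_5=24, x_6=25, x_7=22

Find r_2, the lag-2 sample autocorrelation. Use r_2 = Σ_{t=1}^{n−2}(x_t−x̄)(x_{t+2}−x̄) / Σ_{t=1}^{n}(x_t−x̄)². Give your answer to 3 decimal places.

Mean x̄ = (20 + 22 + 18 + 26 + 24 + 25 + 22)/7 = 22.4286
Deviations from mean: -2.4286, -0.4286, -4.4286, 3.5714, 1.5714, 2.5714, -0.4286
Numerator Σ_{t=1}^{5}(x_t−x̄)(x_{t+2}−x̄) = 10.7755
Denominator Σ(x_t−x̄)² = 47.7143
r_2 = 10.7755 / 47.7143 = 0.226

0.226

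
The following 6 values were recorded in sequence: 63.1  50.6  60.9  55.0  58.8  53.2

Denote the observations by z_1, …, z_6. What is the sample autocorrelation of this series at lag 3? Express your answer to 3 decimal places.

Mean z̄ = (63.1 + 50.6 + 60.9 + 55.0 + 58.8 + 53.2)/6 = 56.9333
Deviations from mean: 6.1667, -6.3333, 3.9667, -1.9333, 1.8667, -3.7333
Σ(z_t−z̄)(z_{t+3}−z̄) = (-11.9222) + (-11.8222) + (-14.8089) = -38.5533
Denominator Σ(z_t−z̄)² = 115.0333
r_3 = -38.5533 / 115.0333 = -0.335

-0.335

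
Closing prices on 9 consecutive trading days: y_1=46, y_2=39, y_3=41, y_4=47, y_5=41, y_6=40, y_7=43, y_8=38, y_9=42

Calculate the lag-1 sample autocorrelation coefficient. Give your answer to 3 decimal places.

-0.323

Mean ȳ = (46 + 39 + 41 + 47 + 41 + 40 + 43 + 38 + 42)/9 = 41.8889
Numerator Σ_{t=1}^{8}(y_t−ȳ)(y_{t+1}−ȳ) = -23.5679
Denominator Σ(y_t−ȳ)² = 72.8889
r_1 = -23.5679 / 72.8889 = -0.323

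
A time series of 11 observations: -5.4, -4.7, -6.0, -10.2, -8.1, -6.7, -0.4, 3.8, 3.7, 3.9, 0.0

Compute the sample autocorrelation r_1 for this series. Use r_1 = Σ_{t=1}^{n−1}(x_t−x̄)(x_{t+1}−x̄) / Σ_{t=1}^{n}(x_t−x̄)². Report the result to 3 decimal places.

0.784

Mean x̄ = (-5.4 − 4.7 − 6.0 − 10.2 − 8.1 − 6.7 − 0.4 + 3.8 + 3.7 + 3.9 + 0.0)/11 = -2.7364
Numerator Σ_{t=1}^{10}(x_t−x̄)(x_{t+1}−x̄) = 206.2441
Denominator Σ(x_t−x̄)² = 262.9255
r_1 = 206.2441 / 262.9255 = 0.784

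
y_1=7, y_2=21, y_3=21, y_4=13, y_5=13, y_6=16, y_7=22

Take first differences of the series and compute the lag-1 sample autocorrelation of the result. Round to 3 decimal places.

0.091

First differences Δy: 14, 0, -8, 0, 3, 6
Mean of differences = 2.5000
Numerator Σ(Δy_t−Δȳ)(Δy_{t+1}−Δȳ) = 24.2500
Denominator Σ(Δy_t−Δȳ)² = 267.5000
r_1(Δy) = 24.2500 / 267.5000 = 0.091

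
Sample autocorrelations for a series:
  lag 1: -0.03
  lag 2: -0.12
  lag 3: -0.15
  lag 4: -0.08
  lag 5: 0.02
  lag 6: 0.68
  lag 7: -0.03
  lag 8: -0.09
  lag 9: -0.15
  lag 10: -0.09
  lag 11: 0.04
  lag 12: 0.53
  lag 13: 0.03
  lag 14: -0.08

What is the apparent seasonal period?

The largest autocorrelation is r_6 = 0.68, with a weaker echo at lag 12 (0.53); the remaining lags stay at or below 0.04.
The dominant spike at lag 6 indicates a seasonal period of 6.

6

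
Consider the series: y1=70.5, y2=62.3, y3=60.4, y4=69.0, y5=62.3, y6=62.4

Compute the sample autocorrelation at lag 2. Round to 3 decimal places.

-0.401

Mean ȳ = (70.5 + 62.3 + 60.4 + 69.0 + 62.3 + 62.4)/6 = 64.4833
Deviations from mean: 6.0167, -2.1833, -4.0833, 4.5167, -2.1833, -2.0833
Σ(y_t−ȳ)(y_{t+2}−ȳ) = (-24.5681) + (-9.8614) + (8.9153) + (-9.4097) = -34.9239
Denominator Σ(y_t−ȳ)² = 87.1483
r_2 = -34.9239 / 87.1483 = -0.401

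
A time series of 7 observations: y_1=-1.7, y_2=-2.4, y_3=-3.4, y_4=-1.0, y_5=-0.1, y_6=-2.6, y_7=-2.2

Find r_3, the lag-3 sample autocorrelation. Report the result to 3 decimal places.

0.010

Mean ȳ = (-1.7 − 2.4 − 3.4 − 1.0 − 0.1 − 2.6 − 2.2)/7 = -1.9143
Deviations from mean: 0.2143, -0.4857, -1.4857, 0.9143, 1.8143, -0.6857, -0.2857
Σ(y_t−ȳ)(y_{t+3}−ȳ) = (0.1959) + (-0.8812) + (1.0188) + (-0.2612) = 0.0722
Denominator Σ(y_t−ȳ)² = 7.1686
r_3 = 0.0722 / 7.1686 = 0.010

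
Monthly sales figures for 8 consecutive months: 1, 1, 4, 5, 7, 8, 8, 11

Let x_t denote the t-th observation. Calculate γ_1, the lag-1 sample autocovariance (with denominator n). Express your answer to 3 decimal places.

6.342

Mean x̄ = (1 + 1 + 4 + 5 + 7 + 8 + 8 + 11)/8 = 5.6250
Deviations: -4.6250, -4.6250, -1.6250, -0.6250, 1.3750, 2.3750, 2.3750, 5.3750
Σ_{t=1}^{7}(x_t−x̄)(x_{t+1}−x̄) = 50.7344
γ_1 = 50.7344 / 8 = 6.342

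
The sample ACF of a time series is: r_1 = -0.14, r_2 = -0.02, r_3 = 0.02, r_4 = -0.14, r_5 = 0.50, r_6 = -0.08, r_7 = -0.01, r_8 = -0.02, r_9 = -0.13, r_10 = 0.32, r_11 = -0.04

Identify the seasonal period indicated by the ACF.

5

The largest autocorrelation is r_5 = 0.50, with a weaker echo at lag 10 (0.32); the remaining lags stay at or below 0.02.
The dominant spike at lag 5 indicates a seasonal period of 5.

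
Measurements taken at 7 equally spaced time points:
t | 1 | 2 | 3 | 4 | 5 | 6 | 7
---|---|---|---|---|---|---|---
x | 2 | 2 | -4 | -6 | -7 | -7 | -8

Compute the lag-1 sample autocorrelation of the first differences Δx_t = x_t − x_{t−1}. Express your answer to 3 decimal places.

First differences Δx: 0, -6, -2, -1, 0, -1
Mean of differences = -1.6667
Numerator Σ(Δx_t−Δx̄)(Δx_{t+1}−Δx̄) = -3.7778
Denominator Σ(Δx_t−Δx̄)² = 25.3333
r_1(Δx) = -3.7778 / 25.3333 = -0.149

-0.149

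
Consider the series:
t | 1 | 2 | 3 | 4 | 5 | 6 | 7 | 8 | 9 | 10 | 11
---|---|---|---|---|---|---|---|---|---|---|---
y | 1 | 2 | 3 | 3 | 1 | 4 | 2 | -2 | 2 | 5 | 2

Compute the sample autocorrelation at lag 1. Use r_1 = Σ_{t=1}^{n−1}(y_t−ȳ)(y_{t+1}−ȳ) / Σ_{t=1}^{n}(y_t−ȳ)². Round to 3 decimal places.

Mean ȳ = (1 + 2 + 3 + 3 + 1 + 4 + 2 − 2 + 2 + 5 + 2)/11 = 2.0909
Numerator Σ_{t=1}^{10}(y_t−ȳ)(y_{t+1}−ȳ) = -2.1901
Denominator Σ(y_t−ȳ)² = 32.9091
r_1 = -2.1901 / 32.9091 = -0.067

-0.067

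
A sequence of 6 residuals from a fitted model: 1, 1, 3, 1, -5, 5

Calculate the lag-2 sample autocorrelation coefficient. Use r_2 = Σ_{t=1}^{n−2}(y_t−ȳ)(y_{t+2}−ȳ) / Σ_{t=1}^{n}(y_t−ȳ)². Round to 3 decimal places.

Mean ȳ = (1 + 1 + 3 + 1 − 5 + 5)/6 = 1.0000
Σ(y_t−ȳ)(y_{t+2}−ȳ) = (0.0000) + (0.0000) + (-12.0000) + (0.0000) = -12.0000
Denominator Σ(y_t−ȳ)² = 56.0000
r_2 = -12.0000 / 56.0000 = -0.214

-0.214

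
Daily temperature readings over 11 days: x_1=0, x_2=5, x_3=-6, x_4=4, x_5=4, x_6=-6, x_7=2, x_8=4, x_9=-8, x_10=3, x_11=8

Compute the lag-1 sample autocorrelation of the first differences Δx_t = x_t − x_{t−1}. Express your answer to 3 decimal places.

First differences Δx: 5, -11, 10, 0, -10, 8, 2, -12, 11, 5
Mean of differences = 0.8000
Numerator Σ(Δx_t−Δx̄)(Δx_{t+1}−Δx̄) = -329.0400
Denominator Σ(Δx_t−Δx̄)² = 697.6000
r_1(Δx) = -329.0400 / 697.6000 = -0.472

-0.472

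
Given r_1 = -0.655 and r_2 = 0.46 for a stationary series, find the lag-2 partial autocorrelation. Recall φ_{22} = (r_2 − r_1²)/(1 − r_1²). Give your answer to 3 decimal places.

φ_{22} = (r_2 − r_1²) / (1 − r_1²)
r_1² = (-0.655)² = 0.429025
Numerator = 0.46 − 0.4290 = 0.0310; denominator = 1 − 0.4290 = 0.5710
φ_{22} = 0.0310 / 0.5710 = 0.054

0.054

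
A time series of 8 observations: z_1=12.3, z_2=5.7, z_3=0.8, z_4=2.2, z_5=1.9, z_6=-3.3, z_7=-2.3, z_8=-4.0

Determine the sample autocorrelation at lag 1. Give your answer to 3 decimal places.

Mean z̄ = (12.3 + 5.7 + 0.8 + 2.2 + 1.9 − 3.3 − 2.3 − 4.0)/8 = 1.6625
Deviations from mean: 10.6375, 4.0375, -0.8625, 0.5375, 0.2375, -4.9625, -3.9625, -5.6625
Σ(z_t−z̄)(z_{t+1}−z̄) = (42.9489) + (-3.4823) + (-0.4636) + (0.1277) + (-1.1786) + (19.6639) + (22.4377) = 80.0536
Denominator Σ(z_t−z̄)² = 202.9388
r_1 = 80.0536 / 202.9388 = 0.394

0.394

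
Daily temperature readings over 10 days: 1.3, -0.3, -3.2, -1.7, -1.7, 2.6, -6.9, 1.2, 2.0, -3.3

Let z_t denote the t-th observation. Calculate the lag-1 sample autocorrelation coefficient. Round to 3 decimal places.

Mean z̄ = (1.3 − 0.3 − 3.2 − 1.7 − 1.7 + 2.6 − 6.9 + 1.2 + 2.0 − 3.3)/10 = -1.0000
Numerator Σ_{t=1}^{9}(z_t−z̄)(z_{t+1}−z̄) = -34.9400
Denominator Σ(z_t−z̄)² = 78.5000
r_1 = -34.9400 / 78.5000 = -0.445

-0.445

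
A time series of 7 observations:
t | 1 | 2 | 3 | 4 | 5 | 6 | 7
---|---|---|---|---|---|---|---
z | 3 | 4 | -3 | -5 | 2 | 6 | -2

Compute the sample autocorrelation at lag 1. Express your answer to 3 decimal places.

Mean z̄ = (3 + 4 − 3 − 5 + 2 + 6 − 2)/7 = 0.7143
Numerator Σ_{t=1}^{6}(z_t−z̄)(z_{t+1}−z̄) = 1.6327
Denominator Σ(z_t−z̄)² = 99.4286
r_1 = 1.6327 / 99.4286 = 0.016

0.016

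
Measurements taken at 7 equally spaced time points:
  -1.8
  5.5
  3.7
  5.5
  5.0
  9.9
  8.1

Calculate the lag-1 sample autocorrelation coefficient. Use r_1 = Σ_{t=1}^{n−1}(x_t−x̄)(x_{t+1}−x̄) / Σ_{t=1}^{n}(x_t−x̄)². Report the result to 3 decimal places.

0.121

Mean x̄ = (-1.8 + 5.5 + 3.7 + 5.5 + 5.0 + 9.9 + 8.1)/7 = 5.1286
Deviations from mean: -6.9286, 0.3714, -1.4286, 0.3714, -0.1286, 4.7714, 2.9714
Σ(x_t−x̄)(x_{t+1}−x̄) = (-2.5735) + (-0.5306) + (-0.5306) + (-0.0478) + (-0.6135) + (14.1780) = 9.8820
Denominator Σ(x_t−x̄)² = 81.9343
r_1 = 9.8820 / 81.9343 = 0.121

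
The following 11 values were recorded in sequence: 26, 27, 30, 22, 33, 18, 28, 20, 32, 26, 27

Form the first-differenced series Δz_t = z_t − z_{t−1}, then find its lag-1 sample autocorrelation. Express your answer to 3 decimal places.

First differences Δz: 1, 3, -8, 11, -15, 10, -8, 12, -6, 1
Mean of differences = 0.1000
Numerator Σ(Δz_t−Δz̄)(Δz_{t+1}−Δz̄) = -677.9100
Denominator Σ(Δz_t−Δz̄)² = 764.9000
r_1(Δz) = -677.9100 / 764.9000 = -0.886

-0.886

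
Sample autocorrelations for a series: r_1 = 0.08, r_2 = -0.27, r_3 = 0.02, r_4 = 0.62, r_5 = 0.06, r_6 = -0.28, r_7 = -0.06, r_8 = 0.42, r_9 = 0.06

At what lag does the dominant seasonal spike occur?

The largest autocorrelation is r_4 = 0.62, with a weaker echo at lag 8 (0.42); the remaining lags stay at or below 0.08.
The dominant spike at lag 4 indicates a seasonal period of 4.

4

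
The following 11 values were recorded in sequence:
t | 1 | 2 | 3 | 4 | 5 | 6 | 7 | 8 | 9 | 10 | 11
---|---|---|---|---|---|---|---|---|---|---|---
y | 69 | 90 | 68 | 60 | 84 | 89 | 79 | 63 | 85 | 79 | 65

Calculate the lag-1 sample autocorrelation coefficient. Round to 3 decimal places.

-0.188

Mean ȳ = (69 + 90 + 68 + 60 + 84 + 89 + 79 + 63 + 85 + 79 + 65)/11 = 75.5455
Numerator Σ_{t=1}^{10}(y_t−ȳ)(y_{t+1}−ȳ) = -223.2975
Denominator Σ(y_t−ȳ)² = 1184.7273
r_1 = -223.2975 / 1184.7273 = -0.188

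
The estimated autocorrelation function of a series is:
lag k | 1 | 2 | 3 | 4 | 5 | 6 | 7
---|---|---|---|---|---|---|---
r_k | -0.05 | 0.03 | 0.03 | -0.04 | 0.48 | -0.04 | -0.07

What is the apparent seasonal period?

The largest autocorrelation is r_5 = 0.48; the remaining lags stay at or below 0.03.
The dominant spike at lag 5 indicates a seasonal period of 5.

5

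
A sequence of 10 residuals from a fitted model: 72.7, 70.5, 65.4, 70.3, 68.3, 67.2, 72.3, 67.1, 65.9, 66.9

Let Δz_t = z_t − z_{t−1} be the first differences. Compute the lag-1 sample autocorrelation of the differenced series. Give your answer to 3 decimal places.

First differences Δz: -2.2, -5.1, 4.9, -2.0, -1.1, 5.1, -5.2, -1.2, 1.0
Mean of differences = -0.6444
Numerator Σ(Δz_t−Δz̄)(Δz_{t+1}−Δz̄) = -51.8398
Denominator Σ(Δz_t−Δz̄)² = 111.8222
r_1(Δz) = -51.8398 / 111.8222 = -0.464

-0.464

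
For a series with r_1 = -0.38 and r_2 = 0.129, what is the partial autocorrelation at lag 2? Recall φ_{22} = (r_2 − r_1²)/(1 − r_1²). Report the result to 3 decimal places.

-0.018

φ_{22} = (r_2 − r_1²) / (1 − r_1²)
r_1² = (-0.38)² = 0.1444
Numerator = 0.129 − 0.1444 = -0.0154; denominator = 1 − 0.1444 = 0.8556
φ_{22} = -0.0154 / 0.8556 = -0.018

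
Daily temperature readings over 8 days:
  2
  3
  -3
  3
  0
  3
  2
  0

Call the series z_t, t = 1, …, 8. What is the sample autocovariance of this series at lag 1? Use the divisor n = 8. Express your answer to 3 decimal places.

Mean z̄ = (2 + 3 − 3 + 3 + 0 + 3 + 2 + 0)/8 = 1.2500
Σ_{t=1}^{7}(z_t−z̄)(z_{t+1}−z̄) = -17.5625
γ_1 = -17.5625 / 8 = -2.195

-2.195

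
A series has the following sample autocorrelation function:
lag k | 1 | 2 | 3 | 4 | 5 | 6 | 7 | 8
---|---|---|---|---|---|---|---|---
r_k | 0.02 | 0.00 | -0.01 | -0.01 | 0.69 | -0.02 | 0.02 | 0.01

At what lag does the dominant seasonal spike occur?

5

The largest autocorrelation is r_5 = 0.69; the remaining lags stay at or below 0.02.
The dominant spike at lag 5 indicates a seasonal period of 5.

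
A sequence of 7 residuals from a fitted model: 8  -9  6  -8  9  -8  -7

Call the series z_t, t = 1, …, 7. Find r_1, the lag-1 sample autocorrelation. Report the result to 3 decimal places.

-0.647

Mean z̄ = (8 − 9 + 6 − 8 + 9 − 8 − 7)/7 = -1.2857
Deviations from mean: 9.2857, -7.7143, 7.2857, -6.7143, 10.2857, -6.7143, -5.7143
Numerator Σ_{t=1}^{6}(z_t−z̄)(z_{t+1}−z̄) = -276.5102
Denominator Σ(z_t−z̄)² = 427.4286
r_1 = -276.5102 / 427.4286 = -0.647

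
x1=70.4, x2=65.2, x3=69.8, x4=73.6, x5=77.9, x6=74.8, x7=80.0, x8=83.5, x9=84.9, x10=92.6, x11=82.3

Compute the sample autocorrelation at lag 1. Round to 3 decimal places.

0.705

Mean x̄ = (70.4 + 65.2 + 69.8 + 73.6 + 77.9 + 74.8 + 80.0 + 83.5 + 84.9 + 92.6 + 82.3)/11 = 77.7273
Numerator Σ_{t=1}^{10}(x_t−x̄)(x_{t+1}−x̄) = 445.1574
Denominator Σ(x_t−x̄)² = 631.1418
r_1 = 445.1574 / 631.1418 = 0.705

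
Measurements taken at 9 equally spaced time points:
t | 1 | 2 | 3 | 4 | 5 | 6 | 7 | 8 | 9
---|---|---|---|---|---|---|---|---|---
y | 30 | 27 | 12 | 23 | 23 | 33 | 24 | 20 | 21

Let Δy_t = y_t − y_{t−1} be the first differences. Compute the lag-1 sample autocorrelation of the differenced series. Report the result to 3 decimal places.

-0.345

First differences Δy: -3, -15, 11, 0, 10, -9, -4, 1
Mean of differences = -1.1250
Numerator Σ(Δy_t−Δȳ)(Δy_{t+1}−Δȳ) = -187.1406
Denominator Σ(Δy_t−Δȳ)² = 542.8750
r_1(Δy) = -187.1406 / 542.8750 = -0.345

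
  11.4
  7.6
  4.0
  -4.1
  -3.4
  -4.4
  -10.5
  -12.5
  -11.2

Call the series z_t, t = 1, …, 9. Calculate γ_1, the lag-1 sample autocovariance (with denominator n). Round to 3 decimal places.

Mean z̄ = (11.4 + 7.6 + 4.0 − 4.1 − 3.4 − 4.4 − 10.5 − 12.5 − 11.2)/9 = -2.5667
Σ_{t=1}^{8}(z_t−z̄)(z_{t+1}−z̄) = 380.5989
γ_1 = 380.5989 / 9 = 42.289

42.289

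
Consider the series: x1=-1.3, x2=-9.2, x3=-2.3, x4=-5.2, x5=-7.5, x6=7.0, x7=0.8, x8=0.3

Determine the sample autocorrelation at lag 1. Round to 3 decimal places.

-0.016

Mean x̄ = (-1.3 − 9.2 − 2.3 − 5.2 − 7.5 + 7.0 + 0.8 + 0.3)/8 = -2.1750
Deviations from mean: 0.8750, -7.0250, -0.1250, -3.0250, -5.3250, 9.1750, 2.9750, 2.4750
Σ(x_t−x̄)(x_{t+1}−x̄) = (-6.1469) + (0.8781) + (0.3781) + (16.1081) + (-48.8569) + (27.2956) + (7.3631) = -2.9806
Denominator Σ(x_t−x̄)² = 186.7950
r_1 = -2.9806 / 186.7950 = -0.016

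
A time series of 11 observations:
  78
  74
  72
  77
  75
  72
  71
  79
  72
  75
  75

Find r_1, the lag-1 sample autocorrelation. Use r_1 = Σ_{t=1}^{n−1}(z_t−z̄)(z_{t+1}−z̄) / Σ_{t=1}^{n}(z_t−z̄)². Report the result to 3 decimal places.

-0.365

Mean z̄ = (78 + 74 + 72 + 77 + 75 + 72 + 71 + 79 + 72 + 75 + 75)/11 = 74.5455
Numerator Σ_{t=1}^{10}(z_t−z̄)(z_{t+1}−z̄) = -25.8430
Denominator Σ(z_t−z̄)² = 70.7273
r_1 = -25.8430 / 70.7273 = -0.365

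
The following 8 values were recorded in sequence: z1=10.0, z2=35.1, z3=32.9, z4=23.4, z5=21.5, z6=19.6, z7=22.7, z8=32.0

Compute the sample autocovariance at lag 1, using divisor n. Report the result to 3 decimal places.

Mean z̄ = (10.0 + 35.1 + 32.9 + 23.4 + 21.5 + 19.6 + 22.7 + 32.0)/8 = 24.6500
Σ_{t=1}^{7}(z_t−z̄)(z_{t+1}−z̄) = -61.8325
γ_1 = -61.8325 / 8 = -7.729

-7.729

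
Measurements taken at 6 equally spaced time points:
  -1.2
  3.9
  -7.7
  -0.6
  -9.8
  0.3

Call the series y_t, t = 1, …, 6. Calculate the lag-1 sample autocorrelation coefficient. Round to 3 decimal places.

-0.515

Mean ȳ = (-1.2 + 3.9 − 7.7 − 0.6 − 9.8 + 0.3)/6 = -2.5167
Deviations from mean: 1.3167, 6.4167, -5.1833, 1.9167, -7.2833, 2.8167
Numerator Σ_{t=1}^{5}(y_t−ȳ)(y_{t+1}−ȳ) = -69.2203
Denominator Σ(y_t−ȳ)² = 134.4283
r_1 = -69.2203 / 134.4283 = -0.515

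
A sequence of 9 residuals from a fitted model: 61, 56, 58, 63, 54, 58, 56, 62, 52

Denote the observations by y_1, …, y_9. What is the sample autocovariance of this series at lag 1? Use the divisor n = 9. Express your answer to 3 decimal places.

-6.425

Mean ȳ = (61 + 56 + 58 + 63 + 54 + 58 + 56 + 62 + 52)/9 = 57.7778
Σ_{t=1}^{8}(y_t−ȳ)(y_{t+1}−ȳ) = -57.8272
γ_1 = -57.8272 / 9 = -6.425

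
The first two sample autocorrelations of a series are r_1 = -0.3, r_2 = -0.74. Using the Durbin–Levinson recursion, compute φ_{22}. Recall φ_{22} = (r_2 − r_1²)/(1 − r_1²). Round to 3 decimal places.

φ_{22} = (r_2 − r_1²) / (1 − r_1²)
r_1² = (-0.3)² = 0.09
Numerator = -0.74 − 0.0900 = -0.8300; denominator = 1 − 0.0900 = 0.9100
φ_{22} = -0.8300 / 0.9100 = -0.912

-0.912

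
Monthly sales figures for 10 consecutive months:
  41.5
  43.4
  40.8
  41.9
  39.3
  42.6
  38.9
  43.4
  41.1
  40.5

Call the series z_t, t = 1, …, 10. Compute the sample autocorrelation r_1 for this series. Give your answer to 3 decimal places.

Mean z̄ = (41.5 + 43.4 + 40.8 + 41.9 + 39.3 + 42.6 + 38.9 + 43.4 + 41.1 + 40.5)/10 = 41.3400
Numerator Σ_{t=1}^{9}(z_t−z̄)(z_{t+1}−z̄) = -13.1916
Denominator Σ(z_t−z̄)² = 21.5840
r_1 = -13.1916 / 21.5840 = -0.611

-0.611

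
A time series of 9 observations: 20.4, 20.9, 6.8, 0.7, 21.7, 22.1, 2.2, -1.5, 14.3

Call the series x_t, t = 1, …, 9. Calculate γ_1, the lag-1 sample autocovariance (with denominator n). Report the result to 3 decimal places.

Mean x̄ = (20.4 + 20.9 + 6.8 + 0.7 + 21.7 + 22.1 + 2.2 − 1.5 + 14.3)/9 = 11.9556
Σ_{t=1}^{8}(x_t−x̄)(x_{t+1}−x̄) = 77.3747
γ_1 = 77.3747 / 9 = 8.597

8.597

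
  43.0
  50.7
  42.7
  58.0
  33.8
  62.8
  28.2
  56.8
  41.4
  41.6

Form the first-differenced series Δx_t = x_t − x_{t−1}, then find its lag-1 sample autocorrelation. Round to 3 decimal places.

-0.915

First differences Δx: 7.7, -8.0, 15.3, -24.2, 29.0, -34.6, 28.6, -15.4, 0.2
Mean of differences = -0.1556
Numerator Σ(Δx_t−Δx̄)(Δx_{t+1}−Δx̄) = -3694.0109
Denominator Σ(Δx_t−Δx̄)² = 4036.1222
r_1(Δx) = -3694.0109 / 4036.1222 = -0.915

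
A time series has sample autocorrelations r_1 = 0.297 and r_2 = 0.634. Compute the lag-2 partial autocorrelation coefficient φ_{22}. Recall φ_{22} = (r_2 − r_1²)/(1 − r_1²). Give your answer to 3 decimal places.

φ_{22} = (r_2 − r_1²) / (1 − r_1²)
r_1² = (0.297)² = 0.088209
Numerator = 0.634 − 0.0882 = 0.5458; denominator = 1 − 0.0882 = 0.9118
φ_{22} = 0.5458 / 0.9118 = 0.599

0.599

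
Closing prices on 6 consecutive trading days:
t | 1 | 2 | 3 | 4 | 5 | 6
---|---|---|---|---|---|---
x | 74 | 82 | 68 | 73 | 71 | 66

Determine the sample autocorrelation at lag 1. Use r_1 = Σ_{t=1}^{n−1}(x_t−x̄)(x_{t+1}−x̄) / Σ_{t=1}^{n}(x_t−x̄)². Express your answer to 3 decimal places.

-0.134

Mean x̄ = (74 + 82 + 68 + 73 + 71 + 66)/6 = 72.3333
Deviations from mean: 1.6667, 9.6667, -4.3333, 0.6667, -1.3333, -6.3333
Σ(x_t−x̄)(x_{t+1}−x̄) = (16.1111) + (-41.8889) + (-2.8889) + (-0.8889) + (8.4444) = -21.1111
Denominator Σ(x_t−x̄)² = 157.3333
r_1 = -21.1111 / 157.3333 = -0.134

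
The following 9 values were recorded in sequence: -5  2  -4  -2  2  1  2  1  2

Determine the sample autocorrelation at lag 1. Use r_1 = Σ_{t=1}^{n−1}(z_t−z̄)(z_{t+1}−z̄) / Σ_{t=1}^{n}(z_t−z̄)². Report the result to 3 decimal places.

Mean z̄ = (-5 + 2 − 4 − 2 + 2 + 1 + 2 + 1 + 2)/9 = -0.1111
Numerator Σ_{t=1}^{8}(z_t−z̄)(z_{t+1}−z̄) = -5.7901
Denominator Σ(z_t−z̄)² = 62.8889
r_1 = -5.7901 / 62.8889 = -0.092

-0.092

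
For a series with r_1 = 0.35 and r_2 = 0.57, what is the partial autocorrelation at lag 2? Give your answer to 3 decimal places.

φ_{22} = (r_2 − r_1²) / (1 − r_1²)
r_1² = (0.35)² = 0.1225
Numerator = 0.57 − 0.1225 = 0.4475; denominator = 1 − 0.1225 = 0.8775
φ_{22} = 0.4475 / 0.8775 = 0.510

0.510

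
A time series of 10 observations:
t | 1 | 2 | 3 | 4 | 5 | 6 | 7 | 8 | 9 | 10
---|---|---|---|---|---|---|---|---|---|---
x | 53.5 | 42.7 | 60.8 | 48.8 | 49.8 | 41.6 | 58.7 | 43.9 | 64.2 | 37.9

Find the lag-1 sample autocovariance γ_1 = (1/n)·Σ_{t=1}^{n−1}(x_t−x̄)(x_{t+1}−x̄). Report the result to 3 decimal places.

-50.205

Mean x̄ = (53.5 + 42.7 + 60.8 + 48.8 + 49.8 + 41.6 + 58.7 + 43.9 + 64.2 + 37.9)/10 = 50.1900
Σ_{t=1}^{9}(x_t−x̄)(x_{t+1}−x̄) = -502.0511
γ_1 = -502.0511 / 10 = -50.205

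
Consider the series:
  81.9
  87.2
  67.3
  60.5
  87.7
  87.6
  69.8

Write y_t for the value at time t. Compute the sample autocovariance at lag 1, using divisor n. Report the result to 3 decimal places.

-4.402

Mean ȳ = (81.9 + 87.2 + 67.3 + 60.5 + 87.7 + 87.6 + 69.8)/7 = 77.4286
Σ_{t=1}^{6}(y_t−ȳ)(y_{t+1}−ȳ) = -30.8151
γ_1 = -30.8151 / 7 = -4.402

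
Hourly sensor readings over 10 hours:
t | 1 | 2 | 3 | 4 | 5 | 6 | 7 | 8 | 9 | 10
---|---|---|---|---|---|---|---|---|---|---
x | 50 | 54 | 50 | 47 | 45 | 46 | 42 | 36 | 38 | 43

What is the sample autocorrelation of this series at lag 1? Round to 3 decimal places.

Mean x̄ = (50 + 54 + 50 + 47 + 45 + 46 + 42 + 36 + 38 + 43)/10 = 45.1000
Numerator Σ_{t=1}^{9}(x_t−x̄)(x_{t+1}−x̄) = 201.1900
Denominator Σ(x_t−x̄)² = 278.9000
r_1 = 201.1900 / 278.9000 = 0.721

0.721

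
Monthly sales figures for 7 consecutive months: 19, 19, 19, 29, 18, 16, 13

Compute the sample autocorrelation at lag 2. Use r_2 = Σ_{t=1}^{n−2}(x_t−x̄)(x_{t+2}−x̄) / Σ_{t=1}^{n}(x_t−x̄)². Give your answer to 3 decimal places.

-0.164

Mean x̄ = (19 + 19 + 19 + 29 + 18 + 16 + 13)/7 = 19.0000
Deviations from mean: 0.0000, 0.0000, 0.0000, 10.0000, -1.0000, -3.0000, -6.0000
Σ(x_t−x̄)(x_{t+2}−x̄) = (0.0000) + (0.0000) + (0.0000) + (-30.0000) + (6.0000) = -24.0000
Denominator Σ(x_t−x̄)² = 146.0000
r_2 = -24.0000 / 146.0000 = -0.164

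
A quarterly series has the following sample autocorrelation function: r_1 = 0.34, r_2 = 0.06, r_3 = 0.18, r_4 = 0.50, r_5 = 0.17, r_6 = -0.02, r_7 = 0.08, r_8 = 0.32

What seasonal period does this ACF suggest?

4

The largest autocorrelation is r_4 = 0.50; the remaining lags stay at or below 0.34. The elevated value at lag 1 (0.34), dropping to 0.06 at lag 2, reflects decaying short-term dependence rather than seasonality.
The dominant spike at lag 4 indicates a seasonal period of 4.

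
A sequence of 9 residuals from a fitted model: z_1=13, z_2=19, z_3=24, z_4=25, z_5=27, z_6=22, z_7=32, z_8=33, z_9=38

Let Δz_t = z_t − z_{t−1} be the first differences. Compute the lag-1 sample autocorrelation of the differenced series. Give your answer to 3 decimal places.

First differences Δz: 6, 5, 1, 2, -5, 10, 1, 5
Mean of differences = 3.1250
Numerator Σ(Δz_t−Δz̄)(Δz_{t+1}−Δz̄) = -61.5156
Denominator Σ(Δz_t−Δz̄)² = 138.8750
r_1(Δz) = -61.5156 / 138.8750 = -0.443

-0.443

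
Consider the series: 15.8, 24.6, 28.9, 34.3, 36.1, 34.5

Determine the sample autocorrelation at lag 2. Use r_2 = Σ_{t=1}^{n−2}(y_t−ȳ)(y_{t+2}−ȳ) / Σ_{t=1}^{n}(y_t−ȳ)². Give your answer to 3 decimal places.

Mean ȳ = (15.8 + 24.6 + 28.9 + 34.3 + 36.1 + 34.5)/6 = 29.0333
Deviations from mean: -13.2333, -4.4333, -0.1333, 5.2667, 7.0667, 5.4667
Σ(y_t−ȳ)(y_{t+2}−ȳ) = (1.7644) + (-23.3489) + (-0.9422) + (28.7911) = 6.2644
Denominator Σ(y_t−ȳ)² = 302.3533
r_2 = 6.2644 / 302.3533 = 0.021

0.021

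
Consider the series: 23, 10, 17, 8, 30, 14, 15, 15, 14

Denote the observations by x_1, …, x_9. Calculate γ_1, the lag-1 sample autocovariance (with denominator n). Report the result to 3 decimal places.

-21.154

Mean x̄ = (23 + 10 + 17 + 8 + 30 + 14 + 15 + 15 + 14)/9 = 16.2222
Σ_{t=1}^{8}(x_t−x̄)(x_{t+1}−x̄) = -190.3827
γ_1 = -190.3827 / 9 = -21.154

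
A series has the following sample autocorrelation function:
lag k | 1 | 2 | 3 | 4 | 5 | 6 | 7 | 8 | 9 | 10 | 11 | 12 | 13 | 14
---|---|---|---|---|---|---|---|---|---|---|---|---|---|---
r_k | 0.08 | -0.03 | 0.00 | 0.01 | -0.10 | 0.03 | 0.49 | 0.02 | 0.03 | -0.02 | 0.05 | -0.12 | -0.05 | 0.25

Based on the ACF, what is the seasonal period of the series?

7

The largest autocorrelation is r_7 = 0.49, with a weaker echo at lag 14 (0.25); the remaining lags stay at or below 0.08.
The dominant spike at lag 7 indicates a seasonal period of 7.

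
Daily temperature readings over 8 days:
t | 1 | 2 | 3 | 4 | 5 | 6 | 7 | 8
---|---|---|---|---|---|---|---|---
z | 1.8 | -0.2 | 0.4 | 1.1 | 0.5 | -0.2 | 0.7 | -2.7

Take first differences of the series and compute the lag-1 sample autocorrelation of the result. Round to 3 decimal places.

First differences Δz: -2.0, 0.6, 0.7, -0.6, -0.7, 0.9, -3.4
Mean of differences = -0.6429
Numerator Σ(Δz_t−Δz̄)(Δz_{t+1}−Δz̄) = -4.3047
Denominator Σ(Δz_t−Δz̄)² = 15.1771
r_1(Δz) = -4.3047 / 15.1771 = -0.284

-0.284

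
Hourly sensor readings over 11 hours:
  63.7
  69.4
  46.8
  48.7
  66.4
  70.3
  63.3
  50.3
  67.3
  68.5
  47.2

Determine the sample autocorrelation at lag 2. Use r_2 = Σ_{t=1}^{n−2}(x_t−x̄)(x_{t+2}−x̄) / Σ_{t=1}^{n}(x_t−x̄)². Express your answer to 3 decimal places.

-0.619

Mean x̄ = (63.7 + 69.4 + 46.8 + 48.7 + 66.4 + 70.3 + 63.3 + 50.3 + 67.3 + 68.5 + 47.2)/11 = 60.1727
Numerator Σ_{t=1}^{9}(x_t−x̄)(x_{t+2}−x̄) = -585.3879
Denominator Σ(x_t−x̄)² = 945.0618
r_2 = -585.3879 / 945.0618 = -0.619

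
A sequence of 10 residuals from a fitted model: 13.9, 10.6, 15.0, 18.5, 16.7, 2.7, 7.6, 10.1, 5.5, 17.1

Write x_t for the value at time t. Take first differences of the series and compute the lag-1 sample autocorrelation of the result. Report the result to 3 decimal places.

-0.234

First differences Δx: -3.3, 4.4, 3.5, -1.8, -14.0, 4.9, 2.5, -4.6, 11.6
Mean of differences = 0.3556
Numerator Σ(Δx_t−Δx̄)(Δx_{t+1}−Δx̄) = -99.7431
Denominator Σ(Δx_t−Δx̄)² = 426.5822
r_1(Δx) = -99.7431 / 426.5822 = -0.234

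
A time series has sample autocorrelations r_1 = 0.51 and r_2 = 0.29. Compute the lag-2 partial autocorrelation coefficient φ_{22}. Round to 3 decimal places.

0.040

φ_{22} = (r_2 − r_1²) / (1 − r_1²)
r_1² = (0.51)² = 0.2601
Numerator = 0.29 − 0.2601 = 0.0299; denominator = 1 − 0.2601 = 0.7399
φ_{22} = 0.0299 / 0.7399 = 0.040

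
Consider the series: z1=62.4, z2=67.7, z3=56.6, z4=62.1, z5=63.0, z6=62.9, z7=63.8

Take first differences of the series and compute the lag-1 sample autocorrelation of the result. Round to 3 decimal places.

First differences Δz: 5.3, -11.1, 5.5, 0.9, -0.1, 0.9
Mean of differences = 0.2333
Numerator Σ(Δz_t−Δz̄)(Δz_{t+1}−Δz̄) = -114.0444
Denominator Σ(Δz_t−Δz̄)² = 182.8533
r_1(Δz) = -114.0444 / 182.8533 = -0.624

-0.624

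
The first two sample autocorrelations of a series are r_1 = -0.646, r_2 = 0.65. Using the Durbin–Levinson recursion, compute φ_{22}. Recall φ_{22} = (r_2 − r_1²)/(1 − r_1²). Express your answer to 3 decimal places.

φ_{22} = (r_2 − r_1²) / (1 − r_1²)
r_1² = (-0.646)² = 0.417316
Numerator = 0.65 − 0.4173 = 0.2327; denominator = 1 − 0.4173 = 0.5827
φ_{22} = 0.2327 / 0.5827 = 0.399

0.399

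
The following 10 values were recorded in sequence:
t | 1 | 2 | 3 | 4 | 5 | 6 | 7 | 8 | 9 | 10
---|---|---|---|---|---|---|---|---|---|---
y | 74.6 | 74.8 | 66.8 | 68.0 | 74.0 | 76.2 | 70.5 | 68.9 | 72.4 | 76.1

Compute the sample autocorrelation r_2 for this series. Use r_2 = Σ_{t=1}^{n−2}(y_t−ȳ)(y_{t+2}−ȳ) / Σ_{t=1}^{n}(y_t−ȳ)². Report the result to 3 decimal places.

Mean ȳ = (74.6 + 74.8 + 66.8 + 68.0 + 74.0 + 76.2 + 70.5 + 68.9 + 72.4 + 76.1)/10 = 72.2300
Numerator Σ_{t=1}^{8}(y_t−ȳ)(y_{t+2}−ȳ) = -79.6078
Denominator Σ(y_t−ȳ)² = 107.5810
r_2 = -79.6078 / 107.5810 = -0.740

-0.740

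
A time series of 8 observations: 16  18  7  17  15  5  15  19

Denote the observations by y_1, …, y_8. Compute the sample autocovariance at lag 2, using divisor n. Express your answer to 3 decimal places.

-10.000

Mean ȳ = (16 + 18 + 7 + 17 + 15 + 5 + 15 + 19)/8 = 14.0000
Deviations: 2.0000, 4.0000, -7.0000, 3.0000, 1.0000, -9.0000, 1.0000, 5.0000
Σ_{t=1}^{6}(y_t−ȳ)(y_{t+2}−ȳ) = -80.0000
γ_2 = -80.0000 / 8 = -10.000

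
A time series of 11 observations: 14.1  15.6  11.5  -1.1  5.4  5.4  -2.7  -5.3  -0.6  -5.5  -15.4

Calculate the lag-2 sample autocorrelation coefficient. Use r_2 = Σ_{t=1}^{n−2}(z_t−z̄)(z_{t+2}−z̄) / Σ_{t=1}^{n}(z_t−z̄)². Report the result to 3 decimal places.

Mean z̄ = (14.1 + 15.6 + 11.5 − 1.1 + 5.4 + 5.4 − 2.7 − 5.3 − 0.6 − 5.5 − 15.4)/11 = 1.9455
Numerator Σ_{t=1}^{9}(z_t−z̄)(z_{t+2}−z̄) = 165.8777
Denominator Σ(z_t−z̄)² = 895.4673
r_2 = 165.8777 / 895.4673 = 0.185

0.185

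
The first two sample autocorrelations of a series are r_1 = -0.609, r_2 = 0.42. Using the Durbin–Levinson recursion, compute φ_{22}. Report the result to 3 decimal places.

0.078

φ_{22} = (r_2 − r_1²) / (1 − r_1²)
r_1² = (-0.609)² = 0.370881
Numerator = 0.42 − 0.3709 = 0.0491; denominator = 1 − 0.3709 = 0.6291
φ_{22} = 0.0491 / 0.6291 = 0.078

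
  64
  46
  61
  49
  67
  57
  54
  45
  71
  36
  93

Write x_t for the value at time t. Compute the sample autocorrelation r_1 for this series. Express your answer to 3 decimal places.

-0.571

Mean x̄ = (64 + 46 + 61 + 49 + 67 + 57 + 54 + 45 + 71 + 36 + 93)/11 = 58.4545
Numerator Σ_{t=1}^{10}(x_t−x̄)(x_{t+1}−x̄) = -1377.8430
Denominator Σ(x_t−x̄)² = 2412.7273
r_1 = -1377.8430 / 2412.7273 = -0.571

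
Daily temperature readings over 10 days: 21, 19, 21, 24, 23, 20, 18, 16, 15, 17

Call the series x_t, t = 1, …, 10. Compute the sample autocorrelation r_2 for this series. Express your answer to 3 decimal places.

Mean x̄ = (21 + 19 + 21 + 24 + 23 + 20 + 18 + 16 + 15 + 17)/10 = 19.4000
Numerator Σ_{t=1}^{8}(x_t−x̄)(x_{t+2}−x̄) = 16.4800
Denominator Σ(x_t−x̄)² = 78.4000
r_2 = 16.4800 / 78.4000 = 0.210

0.210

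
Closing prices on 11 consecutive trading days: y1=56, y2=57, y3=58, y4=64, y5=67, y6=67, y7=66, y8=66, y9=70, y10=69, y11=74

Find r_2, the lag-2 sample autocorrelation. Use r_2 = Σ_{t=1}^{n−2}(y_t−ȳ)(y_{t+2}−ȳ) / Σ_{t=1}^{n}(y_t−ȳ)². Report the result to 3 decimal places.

0.346

Mean ȳ = (56 + 57 + 58 + 64 + 67 + 67 + 66 + 66 + 70 + 69 + 74)/11 = 64.9091
Numerator Σ_{t=1}^{9}(y_t−ȳ)(y_{t+2}−ȳ) = 113.2562
Denominator Σ(y_t−ȳ)² = 326.9091
r_2 = 113.2562 / 326.9091 = 0.346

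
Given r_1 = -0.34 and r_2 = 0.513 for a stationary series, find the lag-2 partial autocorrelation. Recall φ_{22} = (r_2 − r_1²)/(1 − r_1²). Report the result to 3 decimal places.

0.449

φ_{22} = (r_2 − r_1²) / (1 − r_1²)
r_1² = (-0.34)² = 0.1156
Numerator = 0.513 − 0.1156 = 0.3974; denominator = 1 − 0.1156 = 0.8844
φ_{22} = 0.3974 / 0.8844 = 0.449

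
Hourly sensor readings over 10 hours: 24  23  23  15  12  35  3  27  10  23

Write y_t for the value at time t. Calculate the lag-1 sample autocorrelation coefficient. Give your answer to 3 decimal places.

Mean ȳ = (24 + 23 + 23 + 15 + 12 + 35 + 3 + 27 + 10 + 23)/10 = 19.5000
Numerator Σ_{t=1}^{9}(y_t−ȳ)(y_{t+1}−ȳ) = -554.2500
Denominator Σ(y_t−ȳ)² = 792.5000
r_1 = -554.2500 / 792.5000 = -0.699

-0.699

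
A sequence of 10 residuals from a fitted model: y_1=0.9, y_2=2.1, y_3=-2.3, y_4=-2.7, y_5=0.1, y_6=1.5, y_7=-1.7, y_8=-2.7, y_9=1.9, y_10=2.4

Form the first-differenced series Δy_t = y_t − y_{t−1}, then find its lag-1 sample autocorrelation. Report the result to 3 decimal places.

-0.068

First differences Δy: 1.2, -4.4, -0.4, 2.8, 1.4, -3.2, -1.0, 4.6, 0.5
Mean of differences = 0.1667
Numerator Σ(Δy_t−Δȳ)(Δy_{t+1}−Δȳ) = -4.2944
Denominator Σ(Δy_t−Δȳ)² = 63.1600
r_1(Δy) = -4.2944 / 63.1600 = -0.068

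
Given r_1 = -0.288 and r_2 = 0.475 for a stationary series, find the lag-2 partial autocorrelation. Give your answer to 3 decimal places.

0.428

φ_{22} = (r_2 − r_1²) / (1 − r_1²)
r_1² = (-0.288)² = 0.082944
Numerator = 0.475 − 0.0829 = 0.3921; denominator = 1 − 0.0829 = 0.9171
φ_{22} = 0.3921 / 0.9171 = 0.428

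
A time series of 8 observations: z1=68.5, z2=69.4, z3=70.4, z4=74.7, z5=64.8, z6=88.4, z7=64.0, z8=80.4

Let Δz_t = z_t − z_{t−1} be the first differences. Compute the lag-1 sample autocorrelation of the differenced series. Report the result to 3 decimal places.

-0.817

First differences Δz: 0.9, 1.0, 4.3, -9.9, 23.6, -24.4, 16.4
Mean of differences = 1.7000
Numerator Σ(Δz_t−Δz̄)(Δz_{t+1}−Δz̄) = -1240.7200
Denominator Σ(Δz_t−Δz̄)² = 1519.3600
r_1(Δz) = -1240.7200 / 1519.3600 = -0.817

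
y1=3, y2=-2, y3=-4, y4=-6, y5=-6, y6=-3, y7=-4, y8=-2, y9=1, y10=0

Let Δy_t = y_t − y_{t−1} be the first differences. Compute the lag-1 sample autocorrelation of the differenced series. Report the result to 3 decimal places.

0.230

First differences Δy: -5, -2, -2, 0, 3, -1, 2, 3, -1
Mean of differences = -0.3333
Numerator Σ(Δy_t−Δȳ)(Δy_{t+1}−Δȳ) = 12.8889
Denominator Σ(Δy_t−Δȳ)² = 56.0000
r_1(Δy) = 12.8889 / 56.0000 = 0.230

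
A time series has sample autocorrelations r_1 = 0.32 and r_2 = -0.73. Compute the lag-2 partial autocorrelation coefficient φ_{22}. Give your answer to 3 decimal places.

-0.927

φ_{22} = (r_2 − r_1²) / (1 − r_1²)
r_1² = (0.32)² = 0.1024
Numerator = -0.73 − 0.1024 = -0.8324; denominator = 1 − 0.1024 = 0.8976
φ_{22} = -0.8324 / 0.8976 = -0.927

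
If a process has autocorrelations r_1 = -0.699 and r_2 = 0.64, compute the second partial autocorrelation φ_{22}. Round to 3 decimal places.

φ_{22} = (r_2 − r_1²) / (1 − r_1²)
r_1² = (-0.699)² = 0.488601
Numerator = 0.64 − 0.4886 = 0.1514; denominator = 1 − 0.4886 = 0.5114
φ_{22} = 0.1514 / 0.5114 = 0.296

0.296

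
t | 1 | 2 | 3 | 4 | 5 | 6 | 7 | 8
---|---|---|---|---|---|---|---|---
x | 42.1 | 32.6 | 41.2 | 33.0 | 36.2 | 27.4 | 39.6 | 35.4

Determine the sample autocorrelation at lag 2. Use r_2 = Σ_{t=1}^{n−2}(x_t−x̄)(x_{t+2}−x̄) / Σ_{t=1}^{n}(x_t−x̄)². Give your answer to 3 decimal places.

0.431

Mean x̄ = (42.1 + 32.6 + 41.2 + 33.0 + 36.2 + 27.4 + 39.6 + 35.4)/8 = 35.9375
Deviations from mean: 6.1625, -3.3375, 5.2625, -2.9375, 0.2625, -8.5375, 3.6625, -0.5375
Σ(x_t−x̄)(x_{t+2}−x̄) = (32.4302) + (9.8039) + (1.3814) + (25.0789) + (0.9614) + (4.5889) = 74.2447
Denominator Σ(x_t−x̄)² = 172.0988
r_2 = 74.2447 / 172.0988 = 0.431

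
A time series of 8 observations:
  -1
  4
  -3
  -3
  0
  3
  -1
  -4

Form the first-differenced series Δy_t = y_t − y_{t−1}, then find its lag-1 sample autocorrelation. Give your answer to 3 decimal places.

First differences Δy: 5, -7, 0, 3, 3, -4, -3
Mean of differences = -0.4286
Numerator Σ(Δy_t−Δȳ)(Δy_{t+1}−Δȳ) = -28.3265
Denominator Σ(Δy_t−Δȳ)² = 115.7143
r_1(Δy) = -28.3265 / 115.7143 = -0.245

-0.245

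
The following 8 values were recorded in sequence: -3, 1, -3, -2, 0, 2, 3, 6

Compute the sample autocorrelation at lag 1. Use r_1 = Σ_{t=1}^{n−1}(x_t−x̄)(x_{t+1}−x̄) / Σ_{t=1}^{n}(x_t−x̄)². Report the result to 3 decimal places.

Mean x̄ = (-3 + 1 − 3 − 2 + 0 + 2 + 3 + 6)/8 = 0.5000
Deviations from mean: -3.5000, 0.5000, -3.5000, -2.5000, -0.5000, 1.5000, 2.5000, 5.5000
Σ(x_t−x̄)(x_{t+1}−x̄) = (-1.7500) + (-1.7500) + (8.7500) + (1.2500) + (-0.7500) + (3.7500) + (13.7500) = 23.2500
Denominator Σ(x_t−x̄)² = 70.0000
r_1 = 23.2500 / 70.0000 = 0.332

0.332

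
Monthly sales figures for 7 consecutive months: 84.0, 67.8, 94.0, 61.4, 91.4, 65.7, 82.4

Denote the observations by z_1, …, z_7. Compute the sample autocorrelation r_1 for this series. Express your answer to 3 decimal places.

-0.911

Mean z̄ = (84.0 + 67.8 + 94.0 + 61.4 + 91.4 + 65.7 + 82.4)/7 = 78.1000
Σ(z_t−z̄)(z_{t+1}−z̄) = (-60.7700) + (-163.7700) + (-265.5300) + (-222.1100) + (-164.9200) + (-53.3200) = -930.4200
Denominator Σ(z_t−z̄)² = 1021.7400
r_1 = -930.4200 / 1021.7400 = -0.911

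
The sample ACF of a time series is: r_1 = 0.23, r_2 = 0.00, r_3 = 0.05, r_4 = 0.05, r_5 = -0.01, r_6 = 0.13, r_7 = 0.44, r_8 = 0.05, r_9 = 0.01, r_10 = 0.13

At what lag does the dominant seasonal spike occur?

7

The largest autocorrelation is r_7 = 0.44; the remaining lags stay at or below 0.23. The elevated value at lag 1 (0.23), dropping to 0.00 at lag 2, reflects decaying short-term dependence rather than seasonality.
The dominant spike at lag 7 indicates a seasonal period of 7.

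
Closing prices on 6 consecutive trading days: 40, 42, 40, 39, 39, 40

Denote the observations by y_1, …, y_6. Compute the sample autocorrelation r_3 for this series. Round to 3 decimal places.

-0.333

Mean ȳ = (40 + 42 + 40 + 39 + 39 + 40)/6 = 40.0000
Numerator Σ_{t=1}^{3}(y_t−ȳ)(y_{t+3}−ȳ) = -2.0000
Denominator Σ(y_t−ȳ)² = 6.0000
r_3 = -2.0000 / 6.0000 = -0.333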